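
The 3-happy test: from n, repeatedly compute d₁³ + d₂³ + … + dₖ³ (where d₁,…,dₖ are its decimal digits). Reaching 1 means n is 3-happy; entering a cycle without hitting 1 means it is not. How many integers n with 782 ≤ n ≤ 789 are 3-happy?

1

782: 782 → 863 → 755 → 593 → 881 → 1025 → 134 → 92 → 737 → 713 → 371 → 371  — not 3-happy
783: 783 → 882 → 1032 → 36 → 243 → 99 → 1458 → 702 → 351 → 153 → 153  — not 3-happy
784: 784 → 919 → 1459 → 919  — not 3-happy
785: 785 → 980 → 1241 → 74 → 407 → 407  — not 3-happy
786: 786 → 1071 → 345 → 216 → 225 → 141 → 66 → 432 → 99 → 1458 → 702 → 351 → 153 → 153  — not 3-happy
787: 787 → 1198 → 1243 → 100 → 1  — 3-happy
788: 788 → 1367 → 587 → 980 → 1241 → 74 → 407 → 407  — not 3-happy
789: 789 → 1584 → 702 → 351 → 153 → 153  — not 3-happy
3-happy: 787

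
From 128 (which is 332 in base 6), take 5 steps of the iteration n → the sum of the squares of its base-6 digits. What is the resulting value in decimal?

128 = (3,3,2)_6 → 3² + 3² + 2² = 9 + 9 + 4 = 22
22 = (3,4)_6 → 3² + 4² = 9 + 16 = 25
25 = (4,1)_6 → 4² + 1² = 16 + 1 = 17
17 = (2,5)_6 → 2² + 5² = 4 + 25 = 29
29 = (4,5)_6 → 4² + 5² = 16 + 25 = 41

41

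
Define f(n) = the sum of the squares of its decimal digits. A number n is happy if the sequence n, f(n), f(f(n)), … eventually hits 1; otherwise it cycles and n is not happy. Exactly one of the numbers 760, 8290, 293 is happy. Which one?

760: 760 → 85 → 89 → 145 → 42 → 20 → 4 → 16 → 37 → 58 → 89  — repeats 89 (not happy)
8290: 8290 → 149 → 98 → 145 → 42 → 20 → 4 → 16 → 37 → 58 → 89 → 145  — repeats 145 (not happy)
293: 293 → 94 → 97 → 130 → 10 → 1  — reaches 1 (happy)

293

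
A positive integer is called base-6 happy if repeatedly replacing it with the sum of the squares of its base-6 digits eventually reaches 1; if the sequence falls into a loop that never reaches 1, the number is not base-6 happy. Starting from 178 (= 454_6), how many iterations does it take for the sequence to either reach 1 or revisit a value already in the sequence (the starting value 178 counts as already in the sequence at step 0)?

12

178 = (4,5,4)_6 → 4² + 5² + 4² = 57
57 = (1,3,3)_6 → 1² + 3² + 3² = 19
19 = (3,1)_6 → 3² + 1² = 10
10 = (1,4)_6 → 1² + 4² = 17
17 = (2,5)_6 → 2² + 5² = 29
29 = (4,5)_6 → 4² + 5² = 41
41 = (1,0,5)_6 → 1² + 0² + 5² = 26
26 = (4,2)_6 → 4² + 2² = 20
20 = (3,2)_6 → 3² + 2² = 13
13 = (2,1)_6 → 2² + 1² = 5
5 = (5)_6 → 5² = 25
25 = (4,1)_6 → 4² + 1² = 17  — 17 repeats.
That took 12 steps.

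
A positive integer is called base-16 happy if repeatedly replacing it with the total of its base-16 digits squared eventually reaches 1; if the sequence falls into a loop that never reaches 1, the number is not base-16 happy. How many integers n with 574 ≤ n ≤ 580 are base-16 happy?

4

574: 574 → 209 → 170 → 200 → 208 → 169 → 181 → 146 → 85 → 50 → 13 → 169  (repeats 169)
575: 575 → 238 → 392 → 129 → 65 → 17 → 2 → 4 → 16 → 1  (reaches 1)
576: 576 → 20 → 17 → 2 → 4 → 16 → 1  (reaches 1)
577: 577 → 21 → 26 → 101 → 61 → 178 → 125 → 218 → 269 → 170 → 200 → 208 → 169 → 181 → 146 → 85 → 50 → 13 → 169  (repeats 169)
578: 578 → 24 → 65 → 17 → 2 → 4 → 16 → 1  (reaches 1)
579: 579 → 29 → 170 → 200 → 208 → 169 → 181 → 146 → 85 → 50 → 13 → 169  (repeats 169)
580: 580 → 36 → 20 → 17 → 2 → 4 → 16 → 1  (reaches 1)
base-16 happy: 575, 576, 578, 580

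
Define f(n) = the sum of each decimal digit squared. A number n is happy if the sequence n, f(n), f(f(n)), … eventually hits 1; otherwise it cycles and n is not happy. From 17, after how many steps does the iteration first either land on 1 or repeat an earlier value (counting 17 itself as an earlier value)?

13

17 → 50
50 → 25
25 → 29
29 → 85
85 → 89
89 → 145
145 → 42
42 → 20
20 → 4
4 → 16
16 → 37
37 → 58
58 → 89  — 89 repeats.
That took 13 steps.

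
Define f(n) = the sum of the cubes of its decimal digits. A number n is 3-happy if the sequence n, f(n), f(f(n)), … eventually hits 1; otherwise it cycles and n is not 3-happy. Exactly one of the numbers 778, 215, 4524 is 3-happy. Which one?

778: 778 → 1198 → 1243 → 100 → 1  — reaches 1 (3-happy)
215: 215 → 134 → 92 → 737 → 713 → 371 → 371  — repeats 371 (not 3-happy)
4524: 4524 → 261 → 225 → 141 → 66 → 432 → 99 → 1458 → 702 → 351 → 153 → 153  — repeats 153 (not 3-happy)

778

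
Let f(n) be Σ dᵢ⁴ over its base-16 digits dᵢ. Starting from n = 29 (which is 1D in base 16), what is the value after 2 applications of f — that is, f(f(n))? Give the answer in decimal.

58498

29 = (1,13)_16 → 1⁴ + 13⁴ = 28562
28562 = (6,15,9,2)_16 → 6⁴ + 15⁴ + 9⁴ + 2⁴ = 58498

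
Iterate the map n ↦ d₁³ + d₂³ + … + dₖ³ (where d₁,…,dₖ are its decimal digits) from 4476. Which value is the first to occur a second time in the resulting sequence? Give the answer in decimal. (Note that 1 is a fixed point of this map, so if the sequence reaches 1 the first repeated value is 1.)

153

4476 → 687
687 → 1071
1071 → 345
345 → 216
216 → 225
225 → 141
141 → 66
66 → 432
432 → 99
99 → 1458
1458 → 702
702 → 351
351 → 153
153 → 153  — 153 already appeared earlier.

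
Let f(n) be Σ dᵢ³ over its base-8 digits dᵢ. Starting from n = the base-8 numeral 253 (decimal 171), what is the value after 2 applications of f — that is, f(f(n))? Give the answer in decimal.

171 = (2,5,3)_8 → 2³ + 5³ + 3³ = 8 + 125 + 27 = 160
160 = (2,4,0)_8 → 2³ + 4³ + 0³ = 8 + 64 + 0 = 72

72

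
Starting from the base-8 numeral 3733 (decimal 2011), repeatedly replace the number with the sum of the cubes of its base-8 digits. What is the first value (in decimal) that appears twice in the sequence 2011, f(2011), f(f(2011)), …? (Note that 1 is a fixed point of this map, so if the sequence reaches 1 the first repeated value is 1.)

1

2011 = (3,7,3,3)_8 → 3³ + 7³ + 3³ + 3³ = 424
424 = (6,5,0)_8 → 6³ + 5³ + 0³ = 341
341 = (5,2,5)_8 → 5³ + 2³ + 5³ = 258
258 = (4,0,2)_8 → 4³ + 0³ + 2³ = 72
72 = (1,1,0)_8 → 1³ + 1³ + 0³ = 2
2 = (2)_8 → 2³ = 8
8 = (1,0)_8 → 1³ + 0³ = 1  — reached the fixed point 1.
1 → 1, so 1 is the first repeated value.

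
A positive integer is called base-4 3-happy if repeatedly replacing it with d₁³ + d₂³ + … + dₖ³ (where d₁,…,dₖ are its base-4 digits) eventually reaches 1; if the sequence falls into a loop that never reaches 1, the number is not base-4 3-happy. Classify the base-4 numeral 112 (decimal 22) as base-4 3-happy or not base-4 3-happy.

22 = (1,1,2)_4 → 1³ + 1³ + 2³ = 10
10 = (2,2)_4 → 2³ + 2³ = 16
16 = (1,0,0)_4 → 1³ + 0³ + 0³ = 1  — reached 1.

base-4 3-happy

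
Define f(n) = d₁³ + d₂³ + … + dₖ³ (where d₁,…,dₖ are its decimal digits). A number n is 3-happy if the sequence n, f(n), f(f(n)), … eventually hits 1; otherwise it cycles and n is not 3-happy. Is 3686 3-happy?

3686 → 3³ + 6³ + 8³ + 6³ = 27 + 216 + 512 + 216 = 971
971 → 9³ + 7³ + 1³ = 729 + 343 + 1 = 1073
1073 → 1³ + 0³ + 7³ + 3³ = 1 + 0 + 343 + 27 = 371
371 → 3³ + 7³ + 1³ = 27 + 343 + 1 = 371  — 371 already seen; the sequence cycles without reaching 1.

not 3-happy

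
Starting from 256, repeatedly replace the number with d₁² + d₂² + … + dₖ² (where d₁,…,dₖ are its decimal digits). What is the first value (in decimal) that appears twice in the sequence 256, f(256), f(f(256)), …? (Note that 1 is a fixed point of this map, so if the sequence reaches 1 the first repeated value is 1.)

256 → 65
65 → 61
61 → 37
37 → 58
58 → 89
89 → 145
145 → 42
42 → 20
20 → 4
4 → 16
16 → 37  — 37 already appeared earlier.

37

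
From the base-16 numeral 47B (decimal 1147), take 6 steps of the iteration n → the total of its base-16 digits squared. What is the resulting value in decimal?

1147 = (4,7,11)_16 → 186
186 = (11,10)_16 → 221
221 = (13,13)_16 → 338
338 = (1,5,2)_16 → 30
30 = (1,14)_16 → 197
197 = (12,5)_16 → 169

169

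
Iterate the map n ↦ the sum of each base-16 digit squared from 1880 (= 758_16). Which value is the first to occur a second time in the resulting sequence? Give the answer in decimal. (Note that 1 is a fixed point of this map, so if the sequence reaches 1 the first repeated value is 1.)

1880 = (7,5,8)_16 → 138
138 = (8,10)_16 → 164
164 = (10,4)_16 → 116
116 = (7,4)_16 → 65
65 = (4,1)_16 → 17
17 = (1,1)_16 → 2
2 = (2)_16 → 4
4 = (4)_16 → 16
16 = (1,0)_16 → 1  — reached the fixed point 1.
1 → 1, so 1 is the first repeated value.

1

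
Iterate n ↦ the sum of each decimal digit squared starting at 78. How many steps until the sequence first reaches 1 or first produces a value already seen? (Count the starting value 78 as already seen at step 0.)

78 → 113
113 → 11
11 → 2
2 → 4
4 → 16
16 → 37
37 → 58
58 → 89
89 → 145
145 → 42
42 → 20
20 → 4  — 4 repeats.
That took 12 steps.

12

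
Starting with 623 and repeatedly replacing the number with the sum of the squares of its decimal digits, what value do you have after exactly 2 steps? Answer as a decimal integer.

623 → 6² + 2² + 3² = 36 + 4 + 9 = 49
49 → 4² + 9² = 16 + 81 = 97

97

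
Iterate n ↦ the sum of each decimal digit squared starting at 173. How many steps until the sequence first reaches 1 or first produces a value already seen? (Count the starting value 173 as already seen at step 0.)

11

173 → 1² + 7² + 3² = 1 + 49 + 9 = 59
59 → 5² + 9² = 25 + 81 = 106
106 → 1² + 0² + 6² = 1 + 0 + 36 = 37
37 → 3² + 7² = 9 + 49 = 58
58 → 5² + 8² = 25 + 64 = 89
89 → 8² + 9² = 64 + 81 = 145
145 → 1² + 4² + 5² = 1 + 16 + 25 = 42
42 → 4² + 2² = 16 + 4 = 20
20 → 2² + 0² = 4 + 0 = 4
4 → 4² = 16
16 → 1² + 6² = 1 + 36 = 37  — 37 repeats.
That took 11 steps.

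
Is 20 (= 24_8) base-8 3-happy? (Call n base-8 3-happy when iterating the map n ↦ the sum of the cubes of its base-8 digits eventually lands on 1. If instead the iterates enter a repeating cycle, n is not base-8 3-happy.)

base-8 3-happy

20 = (2,4)_8 → 2³ + 4³ = 8 + 64 = 72
72 = (1,1,0)_8 → 1³ + 1³ + 0³ = 1 + 1 + 0 = 2
2 = (2)_8 → 2³ = 8
8 = (1,0)_8 → 1³ + 0³ = 1 + 0 = 1  — reached 1.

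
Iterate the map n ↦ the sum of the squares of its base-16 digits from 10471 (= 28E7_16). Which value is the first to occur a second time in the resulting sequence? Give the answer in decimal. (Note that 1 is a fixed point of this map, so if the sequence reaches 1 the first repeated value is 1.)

146

10471 = (2,8,14,7)_16 → 2² + 8² + 14² + 7² = 313
313 = (1,3,9)_16 → 1² + 3² + 9² = 91
91 = (5,11)_16 → 5² + 11² = 146
146 = (9,2)_16 → 9² + 2² = 85
85 = (5,5)_16 → 5² + 5² = 50
50 = (3,2)_16 → 3² + 2² = 13
13 = (13)_16 → 13² = 169
169 = (10,9)_16 → 10² + 9² = 181
181 = (11,5)_16 → 11² + 5² = 146  — 146 already appeared earlier.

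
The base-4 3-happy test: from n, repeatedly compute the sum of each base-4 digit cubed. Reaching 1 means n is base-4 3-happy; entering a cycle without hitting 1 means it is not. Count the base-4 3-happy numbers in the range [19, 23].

1

19: 19 → 28 → 28  (repeats 28)
20: 20 → 2 → 8 → 8  (repeats 8)
21: 21 → 3 → 27 → 36 → 9 → 9  (repeats 9)
22: 22 → 10 → 16 → 1  (reaches 1)
23: 23 → 29 → 29  (repeats 29)
base-4 3-happy: 22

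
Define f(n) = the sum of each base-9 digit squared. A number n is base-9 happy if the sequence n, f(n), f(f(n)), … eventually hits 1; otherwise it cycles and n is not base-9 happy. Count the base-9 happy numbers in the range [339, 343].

1

339: 339 → 53 → 89 → 65 → 53  — not base-9 happy
340: 340 → 66 → 58 → 52 → 74 → 68 → 74  — not base-9 happy
341: 341 → 81 → 1  — base-9 happy
342: 342 → 20 → 8 → 64 → 50 → 50  — not base-9 happy
343: 343 → 21 → 13 → 17 → 65 → 53 → 89 → 65  — not base-9 happy
base-9 happy: 341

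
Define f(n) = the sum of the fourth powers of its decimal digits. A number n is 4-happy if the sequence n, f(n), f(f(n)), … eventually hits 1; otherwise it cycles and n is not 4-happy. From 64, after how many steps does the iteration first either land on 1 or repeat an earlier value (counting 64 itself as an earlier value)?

64 → 6⁴ + 4⁴ = 1552
1552 → 1⁴ + 5⁴ + 5⁴ + 2⁴ = 1267
1267 → 1⁴ + 2⁴ + 6⁴ + 7⁴ = 3714
3714 → 3⁴ + 7⁴ + 1⁴ + 4⁴ = 2739
2739 → 2⁴ + 7⁴ + 3⁴ + 9⁴ = 9059
9059 → 9⁴ + 0⁴ + 5⁴ + 9⁴ = 13747
13747 → 1⁴ + 3⁴ + 7⁴ + 4⁴ + 7⁴ = 5140
5140 → 5⁴ + 1⁴ + 4⁴ + 0⁴ = 882
882 → 8⁴ + 8⁴ + 2⁴ = 8208
8208 → 8⁴ + 2⁴ + 0⁴ + 8⁴ = 8208  — 8208 repeats.
That took 10 steps.

10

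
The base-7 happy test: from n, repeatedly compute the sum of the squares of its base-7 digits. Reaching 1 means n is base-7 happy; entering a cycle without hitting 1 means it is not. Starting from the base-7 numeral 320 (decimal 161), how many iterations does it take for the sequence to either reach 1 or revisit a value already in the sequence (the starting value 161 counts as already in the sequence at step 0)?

5

161 = (3,2,0)_7 → 3² + 2² + 0² = 13
13 = (1,6)_7 → 1² + 6² = 37
37 = (5,2)_7 → 5² + 2² = 29
29 = (4,1)_7 → 4² + 1² = 17
17 = (2,3)_7 → 2² + 3² = 13  — 13 repeats.
That took 5 steps.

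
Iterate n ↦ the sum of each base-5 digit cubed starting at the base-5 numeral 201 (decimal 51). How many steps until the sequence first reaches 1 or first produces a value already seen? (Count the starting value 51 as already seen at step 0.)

4

51 = (2,0,1)_5 → 9
9 = (1,4)_5 → 65
65 = (2,3,0)_5 → 35
35 = (1,2,0)_5 → 9  — 9 repeats.
That took 4 steps.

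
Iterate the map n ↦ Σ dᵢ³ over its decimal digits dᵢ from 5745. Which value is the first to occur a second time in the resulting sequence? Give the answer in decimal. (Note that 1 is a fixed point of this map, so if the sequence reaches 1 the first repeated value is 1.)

153

5745 → 5³ + 7³ + 4³ + 5³ = 657
657 → 6³ + 5³ + 7³ = 684
684 → 6³ + 8³ + 4³ = 792
792 → 7³ + 9³ + 2³ = 1080
1080 → 1³ + 0³ + 8³ + 0³ = 513
513 → 5³ + 1³ + 3³ = 153
153 → 1³ + 5³ + 3³ = 153  — 153 already appeared earlier.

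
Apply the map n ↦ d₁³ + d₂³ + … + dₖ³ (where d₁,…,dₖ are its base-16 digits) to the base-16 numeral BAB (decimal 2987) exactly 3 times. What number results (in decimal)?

1457

2987 = (11,10,11)_16 → 11³ + 10³ + 11³ = 1331 + 1000 + 1331 = 3662
3662 = (14,4,14)_16 → 14³ + 4³ + 14³ = 2744 + 64 + 2744 = 5552
5552 = (1,5,11,0)_16 → 1³ + 5³ + 11³ + 0³ = 1 + 125 + 1331 + 0 = 1457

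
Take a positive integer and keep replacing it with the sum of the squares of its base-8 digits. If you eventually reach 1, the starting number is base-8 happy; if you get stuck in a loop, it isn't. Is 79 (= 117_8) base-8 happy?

79 = (1,1,7)_8 → 51
51 = (6,3)_8 → 45
45 = (5,5)_8 → 50
50 = (6,2)_8 → 40
40 = (5,0)_8 → 25
25 = (3,1)_8 → 10
10 = (1,2)_8 → 5
5 = (5)_8 → 25  — 25 already seen; the sequence cycles without reaching 1.

not base-8 happy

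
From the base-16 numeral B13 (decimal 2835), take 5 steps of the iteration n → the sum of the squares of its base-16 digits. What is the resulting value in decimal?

2835 = (11,1,3)_16 → 11² + 1² + 3² = 131
131 = (8,3)_16 → 8² + 3² = 73
73 = (4,9)_16 → 4² + 9² = 97
97 = (6,1)_16 → 6² + 1² = 37
37 = (2,5)_16 → 2² + 5² = 29

29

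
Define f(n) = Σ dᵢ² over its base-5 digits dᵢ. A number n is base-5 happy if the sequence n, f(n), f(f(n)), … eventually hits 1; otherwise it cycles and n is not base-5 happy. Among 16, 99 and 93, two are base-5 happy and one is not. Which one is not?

16

16: 16 → 10 → 4 → 16  — repeats 16 (not base-5 happy)
99: 99 → 41 → 11 → 5 → 1  — reaches 1 (base-5 happy)
93: 93 → 27 → 5 → 1  — reaches 1 (base-5 happy)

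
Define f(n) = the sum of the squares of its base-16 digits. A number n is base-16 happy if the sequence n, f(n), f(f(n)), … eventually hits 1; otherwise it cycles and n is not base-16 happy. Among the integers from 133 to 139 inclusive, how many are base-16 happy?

3

133: 133 → 89 → 106 → 136 → 128 → 64 → 16 → 1  (reaches 1)
134: 134 → 100 → 52 → 25 → 82 → 29 → 170 → 200 → 208 → 169 → 181 → 146 → 85 → 50 → 13 → 169  (repeats 169)
135: 135 → 113 → 50 → 13 → 169 → 181 → 146 → 85 → 50  (repeats 50)
136: 136 → 128 → 64 → 16 → 1  (reaches 1)
137: 137 → 145 → 82 → 29 → 170 → 200 → 208 → 169 → 181 → 146 → 85 → 50 → 13 → 169  (repeats 169)
138: 138 → 164 → 116 → 65 → 17 → 2 → 4 → 16 → 1  (reaches 1)
139: 139 → 185 → 202 → 244 → 241 → 226 → 200 → 208 → 169 → 181 → 146 → 85 → 50 → 13 → 169  (repeats 169)
base-16 happy: 133, 136, 138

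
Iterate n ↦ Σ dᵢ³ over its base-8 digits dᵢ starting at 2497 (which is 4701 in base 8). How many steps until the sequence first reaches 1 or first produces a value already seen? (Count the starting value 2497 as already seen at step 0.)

2497 = (4,7,0,1)_8 → 4³ + 7³ + 0³ + 1³ = 64 + 343 + 0 + 1 = 408
408 = (6,3,0)_8 → 6³ + 3³ + 0³ = 216 + 27 + 0 = 243
243 = (3,6,3)_8 → 3³ + 6³ + 3³ = 27 + 216 + 27 = 270
270 = (4,1,6)_8 → 4³ + 1³ + 6³ = 64 + 1 + 216 = 281
281 = (4,3,1)_8 → 4³ + 3³ + 1³ = 64 + 27 + 1 = 92
92 = (1,3,4)_8 → 1³ + 3³ + 4³ = 1 + 27 + 64 = 92  — 92 repeats.
That took 6 steps.

6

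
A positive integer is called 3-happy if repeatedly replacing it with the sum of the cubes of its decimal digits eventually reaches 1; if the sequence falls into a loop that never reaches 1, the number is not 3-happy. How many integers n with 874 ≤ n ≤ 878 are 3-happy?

1

874: 874 → 919 → 1459 → 919  — not 3-happy
875: 875 → 980 → 1241 → 74 → 407 → 407  — not 3-happy
876: 876 → 1071 → 345 → 216 → 225 → 141 → 66 → 432 → 99 → 1458 → 702 → 351 → 153 → 153  — not 3-happy
877: 877 → 1198 → 1243 → 100 → 1  — 3-happy
878: 878 → 1367 → 587 → 980 → 1241 → 74 → 407 → 407  — not 3-happy
3-happy: 877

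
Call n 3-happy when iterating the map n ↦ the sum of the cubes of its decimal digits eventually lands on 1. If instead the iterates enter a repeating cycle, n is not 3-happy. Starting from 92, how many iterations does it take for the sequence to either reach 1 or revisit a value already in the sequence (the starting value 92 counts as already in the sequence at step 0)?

4

92 → 737
737 → 713
713 → 371
371 → 371  — 371 repeats.
That took 4 steps.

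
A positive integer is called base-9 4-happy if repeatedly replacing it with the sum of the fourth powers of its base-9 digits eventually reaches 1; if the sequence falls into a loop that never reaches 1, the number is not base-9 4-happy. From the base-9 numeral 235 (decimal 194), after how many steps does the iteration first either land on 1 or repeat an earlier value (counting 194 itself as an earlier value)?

10

194 = (2,3,5)_9 → 2⁴ + 3⁴ + 5⁴ = 16 + 81 + 625 = 722
722 = (8,8,2)_9 → 8⁴ + 8⁴ + 2⁴ = 4096 + 4096 + 16 = 8208
8208 = (1,2,2,3,0)_9 → 1⁴ + 2⁴ + 2⁴ + 3⁴ + 0⁴ = 1 + 16 + 16 + 81 + 0 = 114
114 = (1,3,6)_9 → 1⁴ + 3⁴ + 6⁴ = 1 + 81 + 1296 = 1378
1378 = (1,8,0,1)_9 → 1⁴ + 8⁴ + 0⁴ + 1⁴ = 1 + 4096 + 0 + 1 = 4098
4098 = (5,5,5,3)_9 → 5⁴ + 5⁴ + 5⁴ + 3⁴ = 625 + 625 + 625 + 81 = 1956
1956 = (2,6,1,3)_9 → 2⁴ + 6⁴ + 1⁴ + 3⁴ = 16 + 1296 + 1 + 81 = 1394
1394 = (1,8,1,8)_9 → 1⁴ + 8⁴ + 1⁴ + 8⁴ = 1 + 4096 + 1 + 4096 = 8194
8194 = (1,2,2,1,4)_9 → 1⁴ + 2⁴ + 2⁴ + 1⁴ + 4⁴ = 1 + 16 + 16 + 1 + 256 = 290
290 = (3,5,2)_9 → 3⁴ + 5⁴ + 2⁴ = 81 + 625 + 16 = 722  — 722 repeats.
That took 10 steps.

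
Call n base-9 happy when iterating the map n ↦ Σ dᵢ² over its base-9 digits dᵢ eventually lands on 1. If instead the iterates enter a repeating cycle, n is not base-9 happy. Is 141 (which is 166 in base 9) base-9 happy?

141 = (1,6,6)_9 → 1² + 6² + 6² = 1 + 36 + 36 = 73
73 = (8,1)_9 → 8² + 1² = 64 + 1 = 65
65 = (7,2)_9 → 7² + 2² = 49 + 4 = 53
53 = (5,8)_9 → 5² + 8² = 25 + 64 = 89
89 = (1,0,8)_9 → 1² + 0² + 8² = 1 + 0 + 64 = 65  — 65 already seen; the sequence cycles without reaching 1.

not base-9 happy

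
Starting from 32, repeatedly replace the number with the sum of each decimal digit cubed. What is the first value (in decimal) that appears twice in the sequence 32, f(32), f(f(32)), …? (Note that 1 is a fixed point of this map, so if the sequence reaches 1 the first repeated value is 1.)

371

32 → 35
35 → 152
152 → 134
134 → 92
92 → 737
737 → 713
713 → 371
371 → 371  — 371 already appeared earlier.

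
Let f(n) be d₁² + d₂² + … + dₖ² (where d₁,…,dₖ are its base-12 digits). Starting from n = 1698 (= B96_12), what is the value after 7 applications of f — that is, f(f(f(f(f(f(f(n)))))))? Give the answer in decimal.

100

1698 = (11,9,6)_12 → 11² + 9² + 6² = 121 + 81 + 36 = 238
238 = (1,7,10)_12 → 1² + 7² + 10² = 1 + 49 + 100 = 150
150 = (1,0,6)_12 → 1² + 0² + 6² = 1 + 0 + 36 = 37
37 = (3,1)_12 → 3² + 1² = 9 + 1 = 10
10 = (10)_12 → 10² = 100
100 = (8,4)_12 → 8² + 4² = 64 + 16 = 80
80 = (6,8)_12 → 6² + 8² = 36 + 64 = 100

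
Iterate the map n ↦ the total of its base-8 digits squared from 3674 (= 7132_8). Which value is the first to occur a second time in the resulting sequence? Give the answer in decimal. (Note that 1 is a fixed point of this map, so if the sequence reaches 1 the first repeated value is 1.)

20

3674 = (7,1,3,2)_8 → 7² + 1² + 3² + 2² = 49 + 1 + 9 + 4 = 63
63 = (7,7)_8 → 7² + 7² = 49 + 49 = 98
98 = (1,4,2)_8 → 1² + 4² + 2² = 1 + 16 + 4 = 21
21 = (2,5)_8 → 2² + 5² = 4 + 25 = 29
29 = (3,5)_8 → 3² + 5² = 9 + 25 = 34
34 = (4,2)_8 → 4² + 2² = 16 + 4 = 20
20 = (2,4)_8 → 2² + 4² = 4 + 16 = 20  — 20 already appeared earlier.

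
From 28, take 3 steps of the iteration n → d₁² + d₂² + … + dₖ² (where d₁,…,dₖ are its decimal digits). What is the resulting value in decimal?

1

28 → 2² + 8² = 4 + 64 = 68
68 → 6² + 8² = 36 + 64 = 100
100 → 1² + 0² + 0² = 1 + 0 + 0 = 1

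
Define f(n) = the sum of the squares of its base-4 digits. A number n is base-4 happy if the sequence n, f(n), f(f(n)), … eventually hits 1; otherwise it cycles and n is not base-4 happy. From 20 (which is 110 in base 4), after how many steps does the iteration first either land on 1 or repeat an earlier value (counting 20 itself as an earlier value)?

3

20 = (1,1,0)_4 → 1² + 1² + 0² = 2
2 = (2)_4 → 2² = 4
4 = (1,0)_4 → 1² + 0² = 1  — reached 1.
That took 3 steps.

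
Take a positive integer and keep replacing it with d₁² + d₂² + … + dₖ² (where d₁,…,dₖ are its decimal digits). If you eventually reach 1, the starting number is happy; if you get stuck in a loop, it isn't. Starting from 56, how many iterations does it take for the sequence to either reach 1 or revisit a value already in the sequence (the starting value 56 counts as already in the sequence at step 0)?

10

56 → 5² + 6² = 25 + 36 = 61
61 → 6² + 1² = 36 + 1 = 37
37 → 3² + 7² = 9 + 49 = 58
58 → 5² + 8² = 25 + 64 = 89
89 → 8² + 9² = 64 + 81 = 145
145 → 1² + 4² + 5² = 1 + 16 + 25 = 42
42 → 4² + 2² = 16 + 4 = 20
20 → 2² + 0² = 4 + 0 = 4
4 → 4² = 16
16 → 1² + 6² = 1 + 36 = 37  — 37 repeats.
That took 10 steps.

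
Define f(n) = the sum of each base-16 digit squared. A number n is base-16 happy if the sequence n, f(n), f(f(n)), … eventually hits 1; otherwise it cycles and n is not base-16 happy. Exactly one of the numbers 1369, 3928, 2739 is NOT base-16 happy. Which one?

1369

1369: 1369 → 131 → 73 → 97 → 37 → 29 → 170 → 200 → 208 → 169 → 181 → 146 → 85 → 50 → 13 → 169  — repeats 169 (not base-16 happy)
3928: 3928 → 314 → 110 → 232 → 260 → 17 → 2 → 4 → 16 → 1  — reaches 1 (base-16 happy)
2739: 2739 → 230 → 232 → 260 → 17 → 2 → 4 → 16 → 1  — reaches 1 (base-16 happy)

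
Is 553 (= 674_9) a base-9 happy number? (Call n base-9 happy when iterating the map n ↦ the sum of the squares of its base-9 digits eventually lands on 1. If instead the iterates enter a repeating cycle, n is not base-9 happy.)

553 = (6,7,4)_9 → 6² + 7² + 4² = 101
101 = (1,2,2)_9 → 1² + 2² + 2² = 9
9 = (1,0)_9 → 1² + 0² = 1  — reached 1.

base-9 happy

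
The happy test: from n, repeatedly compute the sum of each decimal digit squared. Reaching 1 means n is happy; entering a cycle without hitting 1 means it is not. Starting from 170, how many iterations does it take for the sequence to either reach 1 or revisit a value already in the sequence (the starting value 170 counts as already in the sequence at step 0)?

170 → 1² + 7² + 0² = 1 + 49 + 0 = 50
50 → 5² + 0² = 25 + 0 = 25
25 → 2² + 5² = 4 + 25 = 29
29 → 2² + 9² = 4 + 81 = 85
85 → 8² + 5² = 64 + 25 = 89
89 → 8² + 9² = 64 + 81 = 145
145 → 1² + 4² + 5² = 1 + 16 + 25 = 42
42 → 4² + 2² = 16 + 4 = 20
20 → 2² + 0² = 4 + 0 = 4
4 → 4² = 16
16 → 1² + 6² = 1 + 36 = 37
37 → 3² + 7² = 9 + 49 = 58
58 → 5² + 8² = 25 + 64 = 89  — 89 repeats.
That took 13 steps.

13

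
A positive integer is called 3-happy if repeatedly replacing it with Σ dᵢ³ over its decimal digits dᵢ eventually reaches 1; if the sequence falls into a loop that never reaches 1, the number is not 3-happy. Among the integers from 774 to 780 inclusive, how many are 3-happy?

774: 774 → 750 → 468 → 792 → 1080 → 513 → 153 → 153  — not 3-happy
775: 775 → 811 → 514 → 190 → 730 → 370 → 370  — not 3-happy
776: 776 → 902 → 737 → 713 → 371 → 371  — not 3-happy
777: 777 → 1029 → 738 → 882 → 1032 → 36 → 243 → 99 → 1458 → 702 → 351 → 153 → 153  — not 3-happy
778: 778 → 1198 → 1243 → 100 → 1  — 3-happy
779: 779 → 1415 → 191 → 731 → 371 → 371  — not 3-happy
780: 780 → 855 → 762 → 567 → 684 → 792 → 1080 → 513 → 153 → 153  — not 3-happy
3-happy: 778

1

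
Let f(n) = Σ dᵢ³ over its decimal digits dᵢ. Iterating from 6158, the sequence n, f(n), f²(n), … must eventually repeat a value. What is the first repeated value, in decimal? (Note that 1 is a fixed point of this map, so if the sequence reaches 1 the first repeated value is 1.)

371

6158 → 854
854 → 701
701 → 344
344 → 155
155 → 251
251 → 134
134 → 92
92 → 737
737 → 713
713 → 371
371 → 371  — 371 already appeared earlier.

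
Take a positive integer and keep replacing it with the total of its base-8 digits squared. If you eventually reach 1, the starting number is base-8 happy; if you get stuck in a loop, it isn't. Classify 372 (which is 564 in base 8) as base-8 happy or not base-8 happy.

base-8 happy

372 = (5,6,4)_8 → 77
77 = (1,1,5)_8 → 27
27 = (3,3)_8 → 18
18 = (2,2)_8 → 8
8 = (1,0)_8 → 1  — reached 1.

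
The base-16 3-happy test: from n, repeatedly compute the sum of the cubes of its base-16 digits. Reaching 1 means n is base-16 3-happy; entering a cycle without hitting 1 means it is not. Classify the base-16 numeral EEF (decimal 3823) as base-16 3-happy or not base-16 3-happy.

base-16 3-happy

3823 = (14,14,15)_16 → 14³ + 14³ + 15³ = 2744 + 2744 + 3375 = 8863
8863 = (2,2,9,15)_16 → 2³ + 2³ + 9³ + 15³ = 8 + 8 + 729 + 3375 = 4120
4120 = (1,0,1,8)_16 → 1³ + 0³ + 1³ + 8³ = 1 + 0 + 1 + 512 = 514
514 = (2,0,2)_16 → 2³ + 0³ + 2³ = 8 + 0 + 8 = 16
16 = (1,0)_16 → 1³ + 0³ = 1 + 0 = 1  — reached 1.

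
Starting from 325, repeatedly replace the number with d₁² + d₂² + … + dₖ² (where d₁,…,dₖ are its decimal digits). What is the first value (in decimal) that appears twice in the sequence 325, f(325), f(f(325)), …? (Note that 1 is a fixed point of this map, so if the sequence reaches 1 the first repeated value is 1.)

325 → 38
38 → 73
73 → 58
58 → 89
89 → 145
145 → 42
42 → 20
20 → 4
4 → 16
16 → 37
37 → 58  — 58 already appeared earlier.

58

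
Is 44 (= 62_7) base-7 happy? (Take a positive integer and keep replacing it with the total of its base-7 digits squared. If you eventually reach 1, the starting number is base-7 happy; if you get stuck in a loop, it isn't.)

44 = (6,2)_7 → 6² + 2² = 36 + 4 = 40
40 = (5,5)_7 → 5² + 5² = 25 + 25 = 50
50 = (1,0,1)_7 → 1² + 0² + 1² = 1 + 0 + 1 = 2
2 = (2)_7 → 2² = 4
4 = (4)_7 → 4² = 16
16 = (2,2)_7 → 2² + 2² = 4 + 4 = 8
8 = (1,1)_7 → 1² + 1² = 1 + 1 = 2  — 2 already seen; the sequence cycles without reaching 1.

not base-7 happy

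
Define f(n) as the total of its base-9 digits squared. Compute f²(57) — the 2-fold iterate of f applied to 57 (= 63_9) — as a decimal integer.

25

57 = (6,3)_9 → 6² + 3² = 45
45 = (5,0)_9 → 5² + 0² = 25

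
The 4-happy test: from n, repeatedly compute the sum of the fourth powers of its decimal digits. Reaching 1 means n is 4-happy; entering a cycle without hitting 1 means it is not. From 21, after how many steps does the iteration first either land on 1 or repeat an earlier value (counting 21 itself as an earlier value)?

5

21 → 17
17 → 2402
2402 → 288
288 → 8208
8208 → 8208  — 8208 repeats.
That took 5 steps.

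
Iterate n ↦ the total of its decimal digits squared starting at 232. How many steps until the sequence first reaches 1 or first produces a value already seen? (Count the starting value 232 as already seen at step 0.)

14

232 → 2² + 3² + 2² = 17
17 → 1² + 7² = 50
50 → 5² + 0² = 25
25 → 2² + 5² = 29
29 → 2² + 9² = 85
85 → 8² + 5² = 89
89 → 8² + 9² = 145
145 → 1² + 4² + 5² = 42
42 → 4² + 2² = 20
20 → 2² + 0² = 4
4 → 4² = 16
16 → 1² + 6² = 37
37 → 3² + 7² = 58
58 → 5² + 8² = 89  — 89 repeats.
That took 14 steps.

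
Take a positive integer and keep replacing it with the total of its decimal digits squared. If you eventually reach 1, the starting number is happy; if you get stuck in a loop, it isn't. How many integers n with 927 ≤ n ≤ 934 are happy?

927: 927 → 134 → 26 → 40 → 16 → 37 → 58 → 89 → 145 → 42 → 20 → 4 → 16  — not happy
928: 928 → 149 → 98 → 145 → 42 → 20 → 4 → 16 → 37 → 58 → 89 → 145  — not happy
929: 929 → 166 → 73 → 58 → 89 → 145 → 42 → 20 → 4 → 16 → 37 → 58  — not happy
930: 930 → 90 → 81 → 65 → 61 → 37 → 58 → 89 → 145 → 42 → 20 → 4 → 16 → 37  — not happy
931: 931 → 91 → 82 → 68 → 100 → 1  — happy
932: 932 → 94 → 97 → 130 → 10 → 1  — happy
933: 933 → 99 → 162 → 41 → 17 → 50 → 25 → 29 → 85 → 89 → 145 → 42 → 20 → 4 → 16 → 37 → 58 → 89  — not happy
934: 934 → 106 → 37 → 58 → 89 → 145 → 42 → 20 → 4 → 16 → 37  — not happy
happy: 931, 932

2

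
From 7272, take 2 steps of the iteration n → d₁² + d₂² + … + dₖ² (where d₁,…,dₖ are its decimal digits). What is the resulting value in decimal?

37

7272 → 106
106 → 37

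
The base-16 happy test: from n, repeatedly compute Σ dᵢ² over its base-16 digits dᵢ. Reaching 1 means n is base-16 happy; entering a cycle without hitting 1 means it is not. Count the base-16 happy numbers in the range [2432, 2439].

1

2432: 2432 → 145 → 82 → 29 → 170 → 200 → 208 → 169 → 181 → 146 → 85 → 50 → 13 → 169  (repeats 169)
2433: 2433 → 146 → 85 → 50 → 13 → 169 → 181 → 146  (repeats 146)
2434: 2434 → 149 → 106 → 136 → 128 → 64 → 16 → 1  (reaches 1)
2435: 2435 → 154 → 181 → 146 → 85 → 50 → 13 → 169 → 181  (repeats 181)
2436: 2436 → 161 → 101 → 61 → 178 → 125 → 218 → 269 → 170 → 200 → 208 → 169 → 181 → 146 → 85 → 50 → 13 → 169  (repeats 169)
2437: 2437 → 170 → 200 → 208 → 169 → 181 → 146 → 85 → 50 → 13 → 169  (repeats 169)
2438: 2438 → 181 → 146 → 85 → 50 → 13 → 169 → 181  (repeats 181)
2439: 2439 → 194 → 148 → 97 → 37 → 29 → 170 → 200 → 208 → 169 → 181 → 146 → 85 → 50 → 13 → 169  (repeats 169)
base-16 happy: 2434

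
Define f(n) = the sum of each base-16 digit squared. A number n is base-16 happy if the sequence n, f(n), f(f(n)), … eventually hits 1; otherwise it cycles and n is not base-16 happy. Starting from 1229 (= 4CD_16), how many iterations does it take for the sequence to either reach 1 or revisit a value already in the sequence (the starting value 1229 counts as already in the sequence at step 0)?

1229 = (4,12,13)_16 → 4² + 12² + 13² = 329
329 = (1,4,9)_16 → 1² + 4² + 9² = 98
98 = (6,2)_16 → 6² + 2² = 40
40 = (2,8)_16 → 2² + 8² = 68
68 = (4,4)_16 → 4² + 4² = 32
32 = (2,0)_16 → 2² + 0² = 4
4 = (4)_16 → 4² = 16
16 = (1,0)_16 → 1² + 0² = 1  — reached 1.
That took 8 steps.

8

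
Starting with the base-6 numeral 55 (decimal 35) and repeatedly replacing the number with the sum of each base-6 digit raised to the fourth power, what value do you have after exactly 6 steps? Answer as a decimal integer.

1218

35 = (5,5)_6 → 5⁴ + 5⁴ = 625 + 625 = 1250
1250 = (5,4,4,2)_6 → 5⁴ + 4⁴ + 4⁴ + 2⁴ = 625 + 256 + 256 + 16 = 1153
1153 = (5,2,0,1)_6 → 5⁴ + 2⁴ + 0⁴ + 1⁴ = 625 + 16 + 0 + 1 = 642
642 = (2,5,5,0)_6 → 2⁴ + 5⁴ + 5⁴ + 0⁴ = 16 + 625 + 625 + 0 = 1266
1266 = (5,5,1,0)_6 → 5⁴ + 5⁴ + 1⁴ + 0⁴ = 625 + 625 + 1 + 0 = 1251
1251 = (5,4,4,3)_6 → 5⁴ + 4⁴ + 4⁴ + 3⁴ = 625 + 256 + 256 + 81 = 1218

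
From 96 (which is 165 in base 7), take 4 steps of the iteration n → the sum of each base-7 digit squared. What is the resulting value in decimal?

96 = (1,6,5)_7 → 1² + 6² + 5² = 62
62 = (1,1,6)_7 → 1² + 1² + 6² = 38
38 = (5,3)_7 → 5² + 3² = 34
34 = (4,6)_7 → 4² + 6² = 52

52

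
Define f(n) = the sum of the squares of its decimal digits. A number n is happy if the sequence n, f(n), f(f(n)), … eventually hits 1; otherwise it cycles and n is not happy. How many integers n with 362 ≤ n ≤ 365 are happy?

2

362: 362 → 49 → 97 → 130 → 10 → 1  (reaches 1)
363: 363 → 54 → 41 → 17 → 50 → 25 → 29 → 85 → 89 → 145 → 42 → 20 → 4 → 16 → 37 → 58 → 89  (repeats 89)
364: 364 → 61 → 37 → 58 → 89 → 145 → 42 → 20 → 4 → 16 → 37  (repeats 37)
365: 365 → 70 → 49 → 97 → 130 → 10 → 1  (reaches 1)
happy: 362, 365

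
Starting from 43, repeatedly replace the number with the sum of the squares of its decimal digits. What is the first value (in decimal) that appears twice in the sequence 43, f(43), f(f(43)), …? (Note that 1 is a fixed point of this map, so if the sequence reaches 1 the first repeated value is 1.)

43 → 4² + 3² = 16 + 9 = 25
25 → 2² + 5² = 4 + 25 = 29
29 → 2² + 9² = 4 + 81 = 85
85 → 8² + 5² = 64 + 25 = 89
89 → 8² + 9² = 64 + 81 = 145
145 → 1² + 4² + 5² = 1 + 16 + 25 = 42
42 → 4² + 2² = 16 + 4 = 20
20 → 2² + 0² = 4 + 0 = 4
4 → 4² = 16
16 → 1² + 6² = 1 + 36 = 37
37 → 3² + 7² = 9 + 49 = 58
58 → 5² + 8² = 25 + 64 = 89  — 89 already appeared earlier.

89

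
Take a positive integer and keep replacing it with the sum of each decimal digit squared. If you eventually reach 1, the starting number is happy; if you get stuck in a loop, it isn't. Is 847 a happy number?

847 → 8² + 4² + 7² = 64 + 16 + 49 = 129
129 → 1² + 2² + 9² = 1 + 4 + 81 = 86
86 → 8² + 6² = 64 + 36 = 100
100 → 1² + 0² + 0² = 1 + 0 + 0 = 1  — reached 1.

happy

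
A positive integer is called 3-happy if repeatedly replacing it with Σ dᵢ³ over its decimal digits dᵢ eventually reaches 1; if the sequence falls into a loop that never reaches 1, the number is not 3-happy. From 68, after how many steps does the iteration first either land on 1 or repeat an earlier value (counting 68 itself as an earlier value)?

12

68 → 6³ + 8³ = 216 + 512 = 728
728 → 7³ + 2³ + 8³ = 343 + 8 + 512 = 863
863 → 8³ + 6³ + 3³ = 512 + 216 + 27 = 755
755 → 7³ + 5³ + 5³ = 343 + 125 + 125 = 593
593 → 5³ + 9³ + 3³ = 125 + 729 + 27 = 881
881 → 8³ + 8³ + 1³ = 512 + 512 + 1 = 1025
1025 → 1³ + 0³ + 2³ + 5³ = 1 + 0 + 8 + 125 = 134
134 → 1³ + 3³ + 4³ = 1 + 27 + 64 = 92
92 → 9³ + 2³ = 729 + 8 = 737
737 → 7³ + 3³ + 7³ = 343 + 27 + 343 = 713
713 → 7³ + 1³ + 3³ = 343 + 1 + 27 = 371
371 → 3³ + 7³ + 1³ = 27 + 343 + 1 = 371  — 371 repeats.
That took 12 steps.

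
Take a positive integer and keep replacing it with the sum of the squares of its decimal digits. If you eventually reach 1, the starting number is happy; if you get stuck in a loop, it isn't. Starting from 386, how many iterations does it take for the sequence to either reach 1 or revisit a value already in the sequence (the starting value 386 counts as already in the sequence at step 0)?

5

386 → 3² + 8² + 6² = 109
109 → 1² + 0² + 9² = 82
82 → 8² + 2² = 68
68 → 6² + 8² = 100
100 → 1² + 0² + 0² = 1  — reached 1.
That took 5 steps.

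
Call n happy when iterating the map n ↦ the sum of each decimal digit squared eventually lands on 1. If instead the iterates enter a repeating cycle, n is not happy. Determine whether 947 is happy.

not happy

947 → 9² + 4² + 7² = 146
146 → 1² + 4² + 6² = 53
53 → 5² + 3² = 34
34 → 3² + 4² = 25
25 → 2² + 5² = 29
29 → 2² + 9² = 85
85 → 8² + 5² = 89
89 → 8² + 9² = 145
145 → 1² + 4² + 5² = 42
42 → 4² + 2² = 20
20 → 2² + 0² = 4
4 → 4² = 16
16 → 1² + 6² = 37
37 → 3² + 7² = 58
58 → 5² + 8² = 89  — 89 already seen; the sequence cycles without reaching 1.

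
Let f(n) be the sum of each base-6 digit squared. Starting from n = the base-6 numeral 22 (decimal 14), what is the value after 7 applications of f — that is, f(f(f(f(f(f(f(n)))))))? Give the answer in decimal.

26

14 = (2,2)_6 → 2² + 2² = 4 + 4 = 8
8 = (1,2)_6 → 1² + 2² = 1 + 4 = 5
5 = (5)_6 → 5² = 25
25 = (4,1)_6 → 4² + 1² = 16 + 1 = 17
17 = (2,5)_6 → 2² + 5² = 4 + 25 = 29
29 = (4,5)_6 → 4² + 5² = 16 + 25 = 41
41 = (1,0,5)_6 → 1² + 0² + 5² = 1 + 0 + 25 = 26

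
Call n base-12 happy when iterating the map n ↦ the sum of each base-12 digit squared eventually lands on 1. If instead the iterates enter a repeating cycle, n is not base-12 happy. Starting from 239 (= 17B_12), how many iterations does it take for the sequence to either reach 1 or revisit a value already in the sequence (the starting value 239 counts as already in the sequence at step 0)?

239 = (1,7,11)_12 → 1² + 7² + 11² = 1 + 49 + 121 = 171
171 = (1,2,3)_12 → 1² + 2² + 3² = 1 + 4 + 9 = 14
14 = (1,2)_12 → 1² + 2² = 1 + 4 = 5
5 = (5)_12 → 5² = 25
25 = (2,1)_12 → 2² + 1² = 4 + 1 = 5  — 5 repeats.
That took 5 steps.

5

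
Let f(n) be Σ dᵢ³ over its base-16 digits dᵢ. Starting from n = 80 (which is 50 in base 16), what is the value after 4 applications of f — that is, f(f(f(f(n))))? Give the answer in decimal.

191

80 = (5,0)_16 → 5³ + 0³ = 125 + 0 = 125
125 = (7,13)_16 → 7³ + 13³ = 343 + 2197 = 2540
2540 = (9,14,12)_16 → 9³ + 14³ + 12³ = 729 + 2744 + 1728 = 5201
5201 = (1,4,5,1)_16 → 1³ + 4³ + 5³ + 1³ = 1 + 64 + 125 + 1 = 191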